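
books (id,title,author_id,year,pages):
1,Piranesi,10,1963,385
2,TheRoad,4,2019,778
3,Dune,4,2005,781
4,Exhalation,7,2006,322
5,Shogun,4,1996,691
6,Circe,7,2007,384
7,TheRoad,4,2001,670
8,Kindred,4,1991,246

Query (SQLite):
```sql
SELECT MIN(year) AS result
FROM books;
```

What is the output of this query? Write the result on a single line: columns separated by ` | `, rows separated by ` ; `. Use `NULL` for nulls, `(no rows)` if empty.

All year values: [1963, 2019, 2005, 2006, 1996, 2007, 2001, 1991].
MIN of non-NULL values = 1963.

1963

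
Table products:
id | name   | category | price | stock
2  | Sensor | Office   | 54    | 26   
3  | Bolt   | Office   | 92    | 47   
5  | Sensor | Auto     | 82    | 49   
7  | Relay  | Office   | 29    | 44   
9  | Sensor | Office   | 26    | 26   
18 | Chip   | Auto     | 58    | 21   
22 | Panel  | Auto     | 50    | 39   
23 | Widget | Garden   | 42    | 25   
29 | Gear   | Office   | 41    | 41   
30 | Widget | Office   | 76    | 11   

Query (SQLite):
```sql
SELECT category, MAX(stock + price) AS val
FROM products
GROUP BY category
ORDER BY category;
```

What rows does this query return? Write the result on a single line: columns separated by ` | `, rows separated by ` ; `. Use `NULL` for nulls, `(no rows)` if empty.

For each row compute stock + price.
Group by category; take MAX of the expression per group.
  Auto: ids {5, 18, 22} → MAX(stock + price)=131
  Garden: ids {23} → MAX(stock + price)=67
  Office: ids {2, 3, 7, 9, 29, 30} → MAX(stock + price)=139

Auto | 131 ; Garden | 67 ; Office | 139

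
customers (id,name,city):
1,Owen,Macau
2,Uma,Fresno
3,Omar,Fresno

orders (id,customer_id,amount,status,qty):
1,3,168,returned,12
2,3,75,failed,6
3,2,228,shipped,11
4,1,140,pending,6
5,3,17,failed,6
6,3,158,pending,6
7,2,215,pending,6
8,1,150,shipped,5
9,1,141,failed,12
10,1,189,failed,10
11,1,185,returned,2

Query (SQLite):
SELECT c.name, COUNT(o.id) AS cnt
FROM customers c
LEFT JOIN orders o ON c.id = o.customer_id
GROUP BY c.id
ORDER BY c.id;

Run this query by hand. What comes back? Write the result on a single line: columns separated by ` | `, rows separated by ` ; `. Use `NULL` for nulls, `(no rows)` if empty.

LEFT JOIN keeps every customers row; unmatched ones get NULL for orders columns.
Group by customers.id and compute COUNT(o.id). COUNT(col) of an all-NULL group is 0.
  1: ids {4, 8, 9, 10, 11} → COUNT(o.id)=5
  2: ids {3, 7} → COUNT(o.id)=2
  3: ids {1, 2, 5, 6} → COUNT(o.id)=4

Owen | 5 ; Uma | 2 ; Omar | 4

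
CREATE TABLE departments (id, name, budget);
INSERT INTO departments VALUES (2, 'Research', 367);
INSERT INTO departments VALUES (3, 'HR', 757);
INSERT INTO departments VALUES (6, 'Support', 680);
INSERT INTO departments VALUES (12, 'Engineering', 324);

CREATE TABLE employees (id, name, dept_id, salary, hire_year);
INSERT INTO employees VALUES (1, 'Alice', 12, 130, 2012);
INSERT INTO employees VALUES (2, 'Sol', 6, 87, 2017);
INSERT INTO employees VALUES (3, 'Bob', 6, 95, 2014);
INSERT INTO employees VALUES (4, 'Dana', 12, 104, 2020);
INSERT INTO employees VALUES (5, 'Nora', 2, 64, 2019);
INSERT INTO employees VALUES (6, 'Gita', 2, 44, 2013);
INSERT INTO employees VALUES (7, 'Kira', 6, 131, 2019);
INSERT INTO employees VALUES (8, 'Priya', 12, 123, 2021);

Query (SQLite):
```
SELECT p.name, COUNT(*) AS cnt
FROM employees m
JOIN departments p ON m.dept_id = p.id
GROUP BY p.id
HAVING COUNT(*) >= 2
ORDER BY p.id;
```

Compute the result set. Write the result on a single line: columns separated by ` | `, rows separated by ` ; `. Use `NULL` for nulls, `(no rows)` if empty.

Research | 2 ; Support | 3 ; Engineering | 3

Join each employees row to its departments via dept_id.
Group joined rows by departments.id; compute COUNT(*) per group.
HAVING: keep groups with count ≥ 2.
  2: ids {5, 6} → COUNT(*)=2
  6: ids {2, 3, 7} → COUNT(*)=3
  12: ids {1, 4, 8} → COUNT(*)=3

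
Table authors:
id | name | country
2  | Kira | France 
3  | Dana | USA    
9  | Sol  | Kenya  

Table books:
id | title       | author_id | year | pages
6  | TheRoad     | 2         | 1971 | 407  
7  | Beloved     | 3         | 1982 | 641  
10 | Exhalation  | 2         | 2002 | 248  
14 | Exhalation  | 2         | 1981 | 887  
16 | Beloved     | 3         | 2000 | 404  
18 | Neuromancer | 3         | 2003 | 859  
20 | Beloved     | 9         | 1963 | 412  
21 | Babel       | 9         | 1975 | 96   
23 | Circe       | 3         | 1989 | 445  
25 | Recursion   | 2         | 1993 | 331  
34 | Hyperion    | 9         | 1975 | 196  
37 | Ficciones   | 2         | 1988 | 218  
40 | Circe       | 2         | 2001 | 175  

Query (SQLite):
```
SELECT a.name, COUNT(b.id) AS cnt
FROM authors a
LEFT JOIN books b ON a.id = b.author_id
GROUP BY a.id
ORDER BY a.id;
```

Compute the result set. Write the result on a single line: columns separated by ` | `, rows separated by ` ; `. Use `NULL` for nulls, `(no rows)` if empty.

LEFT JOIN keeps every authors row; unmatched ones get NULL for books columns.
Group by authors.id and compute COUNT(b.id). COUNT(col) of an all-NULL group is 0.
  2: ids {6, 10, 14, 25, 37, 40} → COUNT(b.id)=6
  3: ids {7, 16, 18, 23} → COUNT(b.id)=4
  9: ids {20, 21, 34} → COUNT(b.id)=3

Kira | 6 ; Dana | 4 ; Sol | 3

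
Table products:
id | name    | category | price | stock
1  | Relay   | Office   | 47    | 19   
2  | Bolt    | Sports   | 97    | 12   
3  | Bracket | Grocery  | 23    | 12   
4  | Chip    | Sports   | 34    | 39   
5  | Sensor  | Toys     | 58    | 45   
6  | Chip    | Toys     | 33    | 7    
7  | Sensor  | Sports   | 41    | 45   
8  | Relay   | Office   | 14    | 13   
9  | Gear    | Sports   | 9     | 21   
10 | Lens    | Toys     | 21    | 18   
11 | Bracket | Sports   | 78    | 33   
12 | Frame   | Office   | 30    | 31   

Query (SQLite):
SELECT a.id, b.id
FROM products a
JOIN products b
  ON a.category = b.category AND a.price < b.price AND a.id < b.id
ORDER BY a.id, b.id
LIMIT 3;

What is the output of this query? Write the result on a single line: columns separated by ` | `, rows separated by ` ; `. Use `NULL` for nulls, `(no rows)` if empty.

4 | 7 ; 4 | 11 ; 7 | 11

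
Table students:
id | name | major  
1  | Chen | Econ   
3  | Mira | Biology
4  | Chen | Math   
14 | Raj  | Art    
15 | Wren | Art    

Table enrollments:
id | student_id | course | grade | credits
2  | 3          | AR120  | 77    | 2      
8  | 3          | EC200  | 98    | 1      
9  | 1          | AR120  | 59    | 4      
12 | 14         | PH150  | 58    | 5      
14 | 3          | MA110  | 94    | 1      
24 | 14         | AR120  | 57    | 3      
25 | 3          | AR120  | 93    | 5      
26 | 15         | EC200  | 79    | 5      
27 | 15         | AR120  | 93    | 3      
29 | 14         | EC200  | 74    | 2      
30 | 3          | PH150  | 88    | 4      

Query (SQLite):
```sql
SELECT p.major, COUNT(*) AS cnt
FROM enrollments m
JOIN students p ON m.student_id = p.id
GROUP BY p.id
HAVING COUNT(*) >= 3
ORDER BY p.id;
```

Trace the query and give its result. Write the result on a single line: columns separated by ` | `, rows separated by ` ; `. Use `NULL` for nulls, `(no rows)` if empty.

Join each enrollments row to its students via student_id.
Group joined rows by students.id; compute COUNT(*) per group.
HAVING: keep groups with count ≥ 3.
  1: ids {9} → COUNT(*)=1
  3: ids {2, 8, 14, 25, 30} → COUNT(*)=5
  14: ids {12, 24, 29} → COUNT(*)=3
  15: ids {26, 27} → COUNT(*)=2

Biology | 5 ; Art | 3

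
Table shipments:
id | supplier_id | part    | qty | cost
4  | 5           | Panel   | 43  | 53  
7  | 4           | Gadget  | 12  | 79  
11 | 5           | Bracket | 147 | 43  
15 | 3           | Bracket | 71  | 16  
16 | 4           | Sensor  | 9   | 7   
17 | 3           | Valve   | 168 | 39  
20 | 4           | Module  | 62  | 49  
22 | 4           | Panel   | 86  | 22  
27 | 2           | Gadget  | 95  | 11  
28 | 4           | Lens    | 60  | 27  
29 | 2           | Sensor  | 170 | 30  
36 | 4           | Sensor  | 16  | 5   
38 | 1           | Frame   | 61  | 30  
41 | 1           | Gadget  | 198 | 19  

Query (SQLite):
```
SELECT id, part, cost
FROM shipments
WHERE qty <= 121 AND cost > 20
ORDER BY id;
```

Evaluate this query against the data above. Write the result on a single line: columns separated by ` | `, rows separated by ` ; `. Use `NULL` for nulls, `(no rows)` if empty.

qty <= 121: ids {4, 7, 15, 16, 20, 22, 27, 28, 36, 38}
cost > 20: ids {4, 7, 11, 17, 20, 22, 28, 29, 38}
Combine with AND.

4 | Panel | 53 ; 7 | Gadget | 79 ; 20 | Module | 49 ; 22 | Panel | 22 ; 28 | Lens | 27 ; 38 | Frame | 30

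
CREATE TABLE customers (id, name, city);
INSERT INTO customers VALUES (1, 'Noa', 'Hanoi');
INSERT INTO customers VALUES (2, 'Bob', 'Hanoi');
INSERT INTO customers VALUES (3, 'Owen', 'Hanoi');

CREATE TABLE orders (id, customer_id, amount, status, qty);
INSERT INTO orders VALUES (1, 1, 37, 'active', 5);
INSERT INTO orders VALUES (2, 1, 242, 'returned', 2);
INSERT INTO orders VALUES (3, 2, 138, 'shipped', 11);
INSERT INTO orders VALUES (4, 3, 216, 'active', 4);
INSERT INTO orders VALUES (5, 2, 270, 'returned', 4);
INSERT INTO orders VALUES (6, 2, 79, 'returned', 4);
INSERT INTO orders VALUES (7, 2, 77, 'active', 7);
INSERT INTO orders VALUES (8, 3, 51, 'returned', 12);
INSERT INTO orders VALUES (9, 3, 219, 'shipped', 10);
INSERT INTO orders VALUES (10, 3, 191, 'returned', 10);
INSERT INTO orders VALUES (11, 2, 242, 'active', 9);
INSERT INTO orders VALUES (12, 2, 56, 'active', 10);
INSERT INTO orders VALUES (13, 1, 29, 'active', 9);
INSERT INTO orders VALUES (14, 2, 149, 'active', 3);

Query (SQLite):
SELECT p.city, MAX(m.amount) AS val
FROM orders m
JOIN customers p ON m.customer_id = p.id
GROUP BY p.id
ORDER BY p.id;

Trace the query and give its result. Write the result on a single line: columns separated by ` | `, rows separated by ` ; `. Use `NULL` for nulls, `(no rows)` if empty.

Join each orders row to its customers via customer_id.
Group joined rows by customers.id; compute MAX(m.amount) per group.
  1: ids {1, 2, 13} → MAX(m.amount)=242
  2: ids {3, 5, 6, 7, 11, 12, 14} → MAX(m.amount)=270
  3: ids {4, 8, 9, 10} → MAX(m.amount)=219

Hanoi | 242 ; Hanoi | 270 ; Hanoi | 219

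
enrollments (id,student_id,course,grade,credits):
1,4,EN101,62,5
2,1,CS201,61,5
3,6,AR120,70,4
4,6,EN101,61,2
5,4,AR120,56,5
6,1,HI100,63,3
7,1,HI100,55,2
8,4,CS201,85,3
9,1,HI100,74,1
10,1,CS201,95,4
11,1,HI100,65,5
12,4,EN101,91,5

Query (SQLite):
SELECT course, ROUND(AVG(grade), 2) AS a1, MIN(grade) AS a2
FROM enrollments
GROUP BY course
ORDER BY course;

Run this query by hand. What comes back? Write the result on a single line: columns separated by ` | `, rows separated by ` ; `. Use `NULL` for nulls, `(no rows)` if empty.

AR120 | 63 | 56 ; CS201 | 80.33 | 61 ; EN101 | 71.33 | 61 ; HI100 | 64.25 | 55

Group enrollments by course.
Per group compute: ROUND(AVG(grade), 2), MIN(grade).
  AR120: ids {3, 5} → ROUND(AVG(grade), 2)=63, MIN(grade)=56
  CS201: ids {2, 8, 10} → ROUND(AVG(grade), 2)=80.33, MIN(grade)=61
  EN101: ids {1, 4, 12} → ROUND(AVG(grade), 2)=71.33, MIN(grade)=61
  HI100: ids {6, 7, 9, 11} → ROUND(AVG(grade), 2)=64.25, MIN(grade)=55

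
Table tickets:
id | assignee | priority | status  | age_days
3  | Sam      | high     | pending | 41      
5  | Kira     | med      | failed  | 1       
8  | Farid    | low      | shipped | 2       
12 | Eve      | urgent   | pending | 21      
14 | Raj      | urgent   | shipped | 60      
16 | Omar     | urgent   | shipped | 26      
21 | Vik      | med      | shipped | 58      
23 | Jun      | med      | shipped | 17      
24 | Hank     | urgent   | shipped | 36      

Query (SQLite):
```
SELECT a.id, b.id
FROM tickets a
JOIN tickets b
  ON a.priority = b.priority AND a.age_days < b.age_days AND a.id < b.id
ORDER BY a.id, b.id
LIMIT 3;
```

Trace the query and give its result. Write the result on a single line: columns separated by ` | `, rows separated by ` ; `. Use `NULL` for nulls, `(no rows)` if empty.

Pairs (a,b) with same priority, a.age_days < b.age_days, a.id < b.id.
priority groups: high:{3} low:{8} med:{5,21,23} urgent:{12,14,16,24}
Ordered by (a.id, b.id); first 3.

5 | 21 ; 5 | 23 ; 12 | 14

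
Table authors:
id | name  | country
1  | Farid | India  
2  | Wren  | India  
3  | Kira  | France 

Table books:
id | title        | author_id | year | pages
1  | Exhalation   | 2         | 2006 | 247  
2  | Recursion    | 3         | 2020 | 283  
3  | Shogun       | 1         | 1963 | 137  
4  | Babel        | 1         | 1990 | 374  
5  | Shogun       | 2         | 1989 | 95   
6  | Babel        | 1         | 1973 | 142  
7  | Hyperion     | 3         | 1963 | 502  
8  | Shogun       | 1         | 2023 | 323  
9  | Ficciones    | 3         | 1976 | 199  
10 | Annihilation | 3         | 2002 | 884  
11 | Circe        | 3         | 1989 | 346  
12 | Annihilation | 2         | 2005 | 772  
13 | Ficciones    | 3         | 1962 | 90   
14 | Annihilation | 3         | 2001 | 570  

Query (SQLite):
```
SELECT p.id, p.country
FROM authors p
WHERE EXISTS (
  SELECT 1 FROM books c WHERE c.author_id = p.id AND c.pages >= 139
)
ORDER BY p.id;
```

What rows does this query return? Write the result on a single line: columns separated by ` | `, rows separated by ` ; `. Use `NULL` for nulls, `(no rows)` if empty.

1 | India ; 2 | India ; 3 | France

For each authors row, check whether any books with matching author_id has pages >= 139.
Keep rows where that is true.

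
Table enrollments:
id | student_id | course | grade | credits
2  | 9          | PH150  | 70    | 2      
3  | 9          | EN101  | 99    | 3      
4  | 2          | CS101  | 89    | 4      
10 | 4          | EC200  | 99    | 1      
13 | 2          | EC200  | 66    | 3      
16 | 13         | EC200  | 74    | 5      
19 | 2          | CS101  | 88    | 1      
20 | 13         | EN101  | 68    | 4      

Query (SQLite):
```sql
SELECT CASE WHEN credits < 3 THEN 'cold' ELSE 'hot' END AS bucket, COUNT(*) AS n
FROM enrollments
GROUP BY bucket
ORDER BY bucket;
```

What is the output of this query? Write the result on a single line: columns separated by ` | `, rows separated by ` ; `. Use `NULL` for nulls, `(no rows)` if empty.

Bucket rows by credits < 3 → 'cold' else 'hot'; count each bucket.

cold | 3 ; hot | 5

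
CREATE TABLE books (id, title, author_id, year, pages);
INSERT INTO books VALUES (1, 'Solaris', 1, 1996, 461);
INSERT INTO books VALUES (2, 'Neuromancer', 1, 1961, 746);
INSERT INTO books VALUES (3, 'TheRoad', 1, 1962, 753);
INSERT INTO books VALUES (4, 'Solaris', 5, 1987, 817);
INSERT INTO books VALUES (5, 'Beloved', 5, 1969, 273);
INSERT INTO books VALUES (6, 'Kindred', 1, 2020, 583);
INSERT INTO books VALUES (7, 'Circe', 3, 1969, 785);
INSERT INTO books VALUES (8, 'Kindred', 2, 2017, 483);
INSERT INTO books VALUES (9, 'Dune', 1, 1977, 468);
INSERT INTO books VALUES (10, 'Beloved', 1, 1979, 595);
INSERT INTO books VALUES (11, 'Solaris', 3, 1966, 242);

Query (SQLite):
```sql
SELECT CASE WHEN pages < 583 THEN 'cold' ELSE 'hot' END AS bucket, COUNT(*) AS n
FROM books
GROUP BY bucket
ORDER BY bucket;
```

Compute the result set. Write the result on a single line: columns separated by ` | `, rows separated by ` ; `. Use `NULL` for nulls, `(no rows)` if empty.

cold | 5 ; hot | 6

Bucket rows by pages < 583 → 'cold' else 'hot'; count each bucket.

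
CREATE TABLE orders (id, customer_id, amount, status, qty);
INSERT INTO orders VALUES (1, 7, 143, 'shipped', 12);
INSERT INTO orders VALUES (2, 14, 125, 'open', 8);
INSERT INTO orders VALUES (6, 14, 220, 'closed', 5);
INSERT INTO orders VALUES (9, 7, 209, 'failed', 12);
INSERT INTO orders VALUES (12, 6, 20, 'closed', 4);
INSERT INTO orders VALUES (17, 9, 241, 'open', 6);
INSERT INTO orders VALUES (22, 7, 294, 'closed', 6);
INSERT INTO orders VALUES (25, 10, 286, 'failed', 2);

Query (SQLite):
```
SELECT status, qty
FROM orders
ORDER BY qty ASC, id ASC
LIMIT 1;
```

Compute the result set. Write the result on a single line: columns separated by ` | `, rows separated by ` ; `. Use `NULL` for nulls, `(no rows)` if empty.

Sort by qty asc, tiebreak id asc: (2, id=25), (4, id=12), (5, id=6), (6, id=17) …. Take first 1.

failed | 2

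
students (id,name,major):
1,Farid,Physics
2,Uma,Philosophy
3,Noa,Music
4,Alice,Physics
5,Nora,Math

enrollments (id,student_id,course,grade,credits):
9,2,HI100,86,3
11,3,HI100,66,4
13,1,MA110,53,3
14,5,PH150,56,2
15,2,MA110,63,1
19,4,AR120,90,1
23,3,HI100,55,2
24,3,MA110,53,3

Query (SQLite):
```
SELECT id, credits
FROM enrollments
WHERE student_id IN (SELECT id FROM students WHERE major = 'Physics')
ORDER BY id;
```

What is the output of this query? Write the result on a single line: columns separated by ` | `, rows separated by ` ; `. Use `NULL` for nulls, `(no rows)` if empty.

Inner query: students.id where major = 'Physics'.
Outer: keep enrollments rows whose student_id is in that set.
Inner query → {1, 4}

13 | 3 ; 19 | 1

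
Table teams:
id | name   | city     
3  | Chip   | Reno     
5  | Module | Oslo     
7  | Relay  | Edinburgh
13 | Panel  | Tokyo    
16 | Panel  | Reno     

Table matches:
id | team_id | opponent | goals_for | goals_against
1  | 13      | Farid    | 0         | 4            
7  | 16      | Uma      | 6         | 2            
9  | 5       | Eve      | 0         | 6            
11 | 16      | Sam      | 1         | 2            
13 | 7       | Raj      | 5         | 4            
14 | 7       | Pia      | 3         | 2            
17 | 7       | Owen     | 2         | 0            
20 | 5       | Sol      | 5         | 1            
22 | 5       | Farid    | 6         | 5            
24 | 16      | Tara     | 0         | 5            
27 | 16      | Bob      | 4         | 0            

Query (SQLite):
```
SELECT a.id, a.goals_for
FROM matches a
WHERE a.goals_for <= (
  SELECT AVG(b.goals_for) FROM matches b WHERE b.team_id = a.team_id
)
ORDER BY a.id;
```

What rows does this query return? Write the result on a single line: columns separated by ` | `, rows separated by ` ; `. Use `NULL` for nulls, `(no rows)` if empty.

For each matches row a, compute AVG(goals_for) over rows sharing a.team_id.
Keep row a if a.goals_for <= that per-group AVG.
  team_id=5: AVG(goals_for) = 3.666667
  team_id=7: AVG(goals_for) = 3.333333
  team_id=13: AVG(goals_for) = 0.0
  team_id=16: AVG(goals_for) = 2.75

1 | 0 ; 9 | 0 ; 11 | 1 ; 14 | 3 ; 17 | 2 ; 24 | 0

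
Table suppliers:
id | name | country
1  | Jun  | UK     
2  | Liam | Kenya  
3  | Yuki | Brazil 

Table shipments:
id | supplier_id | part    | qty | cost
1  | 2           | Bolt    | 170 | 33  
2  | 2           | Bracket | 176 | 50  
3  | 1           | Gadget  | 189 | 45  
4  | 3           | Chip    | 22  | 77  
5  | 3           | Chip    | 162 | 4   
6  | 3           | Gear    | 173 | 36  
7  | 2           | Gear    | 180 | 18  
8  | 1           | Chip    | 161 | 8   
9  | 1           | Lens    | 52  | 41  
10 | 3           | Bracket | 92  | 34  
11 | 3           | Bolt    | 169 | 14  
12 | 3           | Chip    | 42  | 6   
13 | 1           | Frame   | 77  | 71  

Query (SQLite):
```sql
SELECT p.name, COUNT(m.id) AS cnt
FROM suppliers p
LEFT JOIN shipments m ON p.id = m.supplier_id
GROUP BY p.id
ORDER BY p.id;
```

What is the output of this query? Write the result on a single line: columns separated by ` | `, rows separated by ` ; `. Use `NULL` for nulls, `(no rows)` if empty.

LEFT JOIN keeps every suppliers row; unmatched ones get NULL for shipments columns.
Group by suppliers.id and compute COUNT(m.id). COUNT(col) of an all-NULL group is 0.
  1: ids {3, 8, 9, 13} → COUNT(m.id)=4
  2: ids {1, 2, 7} → COUNT(m.id)=3
  3: ids {4, 5, 6, 10, 11, 12} → COUNT(m.id)=6

Jun | 4 ; Liam | 3 ; Yuki | 6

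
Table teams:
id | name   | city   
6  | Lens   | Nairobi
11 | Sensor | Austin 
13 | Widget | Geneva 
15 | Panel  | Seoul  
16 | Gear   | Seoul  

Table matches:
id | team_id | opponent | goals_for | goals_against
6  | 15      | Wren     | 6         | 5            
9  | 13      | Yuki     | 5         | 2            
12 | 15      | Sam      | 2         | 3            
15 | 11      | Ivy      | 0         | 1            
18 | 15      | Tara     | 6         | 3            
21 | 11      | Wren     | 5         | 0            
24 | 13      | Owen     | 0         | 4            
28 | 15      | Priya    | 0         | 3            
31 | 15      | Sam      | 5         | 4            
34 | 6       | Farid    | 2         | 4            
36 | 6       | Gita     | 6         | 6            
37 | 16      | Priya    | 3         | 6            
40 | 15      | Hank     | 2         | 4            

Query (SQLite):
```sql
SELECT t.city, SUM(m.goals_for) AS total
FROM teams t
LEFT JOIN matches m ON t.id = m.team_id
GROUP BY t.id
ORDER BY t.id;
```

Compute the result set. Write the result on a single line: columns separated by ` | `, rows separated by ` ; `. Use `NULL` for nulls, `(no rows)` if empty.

LEFT JOIN keeps every teams row; unmatched ones get NULL for matches columns.
Group by teams.id and compute SUM(m.goals_for). SUM over an all-NULL group is NULL.
  6: ids {34, 36} → SUM(m.goals_for)=8
  11: ids {15, 21} → SUM(m.goals_for)=5
  13: ids {9, 24} → SUM(m.goals_for)=5
  15: ids {6, 12, 18, 28, 31, 40} → SUM(m.goals_for)=21
  16: ids {37} → SUM(m.goals_for)=3

Nairobi | 8 ; Austin | 5 ; Geneva | 5 ; Seoul | 21 ; Seoul | 3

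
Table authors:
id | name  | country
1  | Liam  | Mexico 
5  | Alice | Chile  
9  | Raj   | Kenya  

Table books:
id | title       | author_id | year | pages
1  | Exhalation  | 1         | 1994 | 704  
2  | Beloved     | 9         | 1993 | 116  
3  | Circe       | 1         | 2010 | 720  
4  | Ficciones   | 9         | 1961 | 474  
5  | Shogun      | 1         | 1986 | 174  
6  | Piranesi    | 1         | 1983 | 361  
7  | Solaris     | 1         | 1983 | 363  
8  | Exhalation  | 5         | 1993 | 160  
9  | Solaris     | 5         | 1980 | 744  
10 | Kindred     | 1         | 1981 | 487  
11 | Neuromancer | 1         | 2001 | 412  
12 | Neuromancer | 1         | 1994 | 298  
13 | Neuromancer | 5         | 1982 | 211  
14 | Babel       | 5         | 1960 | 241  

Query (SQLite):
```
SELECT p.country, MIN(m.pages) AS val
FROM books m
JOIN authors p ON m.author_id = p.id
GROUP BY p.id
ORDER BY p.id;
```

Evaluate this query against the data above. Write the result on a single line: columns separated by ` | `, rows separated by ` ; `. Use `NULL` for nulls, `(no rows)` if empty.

Mexico | 174 ; Chile | 160 ; Kenya | 116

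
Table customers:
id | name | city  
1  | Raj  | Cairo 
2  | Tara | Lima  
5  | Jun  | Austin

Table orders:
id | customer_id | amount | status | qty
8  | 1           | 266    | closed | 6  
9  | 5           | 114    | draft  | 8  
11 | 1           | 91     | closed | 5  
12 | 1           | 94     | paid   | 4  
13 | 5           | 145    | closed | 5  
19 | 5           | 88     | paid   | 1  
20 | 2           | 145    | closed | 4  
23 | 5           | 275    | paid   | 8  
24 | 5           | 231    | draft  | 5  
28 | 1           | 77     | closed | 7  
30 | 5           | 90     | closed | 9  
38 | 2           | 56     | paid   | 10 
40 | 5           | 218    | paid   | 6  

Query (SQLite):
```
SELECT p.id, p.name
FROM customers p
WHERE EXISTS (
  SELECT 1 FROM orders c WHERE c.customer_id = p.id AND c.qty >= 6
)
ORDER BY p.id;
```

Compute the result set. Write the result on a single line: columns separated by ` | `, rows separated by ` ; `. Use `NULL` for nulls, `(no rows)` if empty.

1 | Raj ; 2 | Tara ; 5 | Jun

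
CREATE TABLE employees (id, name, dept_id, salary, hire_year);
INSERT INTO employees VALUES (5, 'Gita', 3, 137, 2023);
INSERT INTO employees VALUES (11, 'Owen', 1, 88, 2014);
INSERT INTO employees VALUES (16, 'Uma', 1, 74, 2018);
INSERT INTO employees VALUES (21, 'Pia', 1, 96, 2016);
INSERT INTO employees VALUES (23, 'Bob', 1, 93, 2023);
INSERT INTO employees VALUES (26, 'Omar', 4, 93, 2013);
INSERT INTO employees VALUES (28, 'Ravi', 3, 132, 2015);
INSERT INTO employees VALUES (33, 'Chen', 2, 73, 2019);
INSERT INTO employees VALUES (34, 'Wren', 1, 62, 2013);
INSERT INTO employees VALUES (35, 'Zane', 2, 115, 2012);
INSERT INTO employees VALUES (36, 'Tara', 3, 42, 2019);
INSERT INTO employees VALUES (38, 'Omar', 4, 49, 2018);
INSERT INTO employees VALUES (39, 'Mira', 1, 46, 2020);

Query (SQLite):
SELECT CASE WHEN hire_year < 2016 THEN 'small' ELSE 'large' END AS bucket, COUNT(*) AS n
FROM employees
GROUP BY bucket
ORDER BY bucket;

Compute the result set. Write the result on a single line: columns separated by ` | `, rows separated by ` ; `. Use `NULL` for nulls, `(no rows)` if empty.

Bucket rows by hire_year < 2016 → 'small' else 'large'; count each bucket.

large | 8 ; small | 5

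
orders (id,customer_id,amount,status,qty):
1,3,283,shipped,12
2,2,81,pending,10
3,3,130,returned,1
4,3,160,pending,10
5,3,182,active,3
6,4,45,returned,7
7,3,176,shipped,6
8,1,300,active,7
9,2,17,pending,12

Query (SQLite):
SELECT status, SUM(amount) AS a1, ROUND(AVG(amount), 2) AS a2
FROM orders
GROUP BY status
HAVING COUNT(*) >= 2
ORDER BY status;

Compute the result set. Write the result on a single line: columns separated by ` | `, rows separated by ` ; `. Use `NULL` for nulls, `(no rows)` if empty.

Group orders by status.
Per group compute: SUM(amount), ROUND(AVG(amount), 2).
HAVING: drop groups with fewer than 2 rows.
  active: ids {5, 8} → SUM(amount)=482, ROUND(AVG(amount), 2)=241
  pending: ids {2, 4, 9} → SUM(amount)=258, ROUND(AVG(amount), 2)=86
  returned: ids {3, 6} → SUM(amount)=175, ROUND(AVG(amount), 2)=87.5
  shipped: ids {1, 7} → SUM(amount)=459, ROUND(AVG(amount), 2)=229.5

active | 482 | 241 ; pending | 258 | 86 ; returned | 175 | 87.5 ; shipped | 459 | 229.5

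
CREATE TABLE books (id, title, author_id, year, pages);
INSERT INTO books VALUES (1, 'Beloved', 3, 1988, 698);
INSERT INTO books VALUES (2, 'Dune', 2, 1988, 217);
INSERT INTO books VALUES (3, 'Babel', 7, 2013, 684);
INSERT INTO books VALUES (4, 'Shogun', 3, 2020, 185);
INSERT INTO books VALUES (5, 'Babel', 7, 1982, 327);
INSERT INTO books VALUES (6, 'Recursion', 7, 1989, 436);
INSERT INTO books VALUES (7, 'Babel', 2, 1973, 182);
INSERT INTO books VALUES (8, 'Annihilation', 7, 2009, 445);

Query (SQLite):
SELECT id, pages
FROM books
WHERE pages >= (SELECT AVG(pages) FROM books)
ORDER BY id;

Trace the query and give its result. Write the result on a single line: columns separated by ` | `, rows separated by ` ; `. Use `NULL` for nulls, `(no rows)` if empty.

Scalar subquery: AVG(pages) over all books rows = 396.75.
Keep rows where pages >= that value.

1 | 698 ; 3 | 684 ; 6 | 436 ; 8 | 445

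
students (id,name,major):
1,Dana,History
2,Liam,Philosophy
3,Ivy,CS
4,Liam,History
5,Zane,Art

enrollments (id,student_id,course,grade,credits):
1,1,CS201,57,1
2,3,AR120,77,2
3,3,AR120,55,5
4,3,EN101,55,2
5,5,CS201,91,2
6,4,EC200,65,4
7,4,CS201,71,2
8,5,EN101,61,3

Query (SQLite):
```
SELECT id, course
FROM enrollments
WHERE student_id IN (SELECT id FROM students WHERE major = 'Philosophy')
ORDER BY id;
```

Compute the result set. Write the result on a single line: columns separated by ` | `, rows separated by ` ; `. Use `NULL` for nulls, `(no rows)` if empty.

(no rows)

Inner query: students.id where major = 'Philosophy'.
Outer: keep enrollments rows whose student_id is in that set.
Inner query → {2}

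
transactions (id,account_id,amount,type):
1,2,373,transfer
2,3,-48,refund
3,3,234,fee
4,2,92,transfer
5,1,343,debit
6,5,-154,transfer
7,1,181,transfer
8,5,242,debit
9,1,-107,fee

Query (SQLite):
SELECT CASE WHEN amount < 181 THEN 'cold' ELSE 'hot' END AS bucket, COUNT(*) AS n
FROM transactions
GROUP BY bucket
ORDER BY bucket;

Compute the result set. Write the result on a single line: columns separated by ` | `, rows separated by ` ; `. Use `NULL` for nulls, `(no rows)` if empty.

cold | 4 ; hot | 5

Bucket rows by amount < 181 → 'cold' else 'hot'; count each bucket.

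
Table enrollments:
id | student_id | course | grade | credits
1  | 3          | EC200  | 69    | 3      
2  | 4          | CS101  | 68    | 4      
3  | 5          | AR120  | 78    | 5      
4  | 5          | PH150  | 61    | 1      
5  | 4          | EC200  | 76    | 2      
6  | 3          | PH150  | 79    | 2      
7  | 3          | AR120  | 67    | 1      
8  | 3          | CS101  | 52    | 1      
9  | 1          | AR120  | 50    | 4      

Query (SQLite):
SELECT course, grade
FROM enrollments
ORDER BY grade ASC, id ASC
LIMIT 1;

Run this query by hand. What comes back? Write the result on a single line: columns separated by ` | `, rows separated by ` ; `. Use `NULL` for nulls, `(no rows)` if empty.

Sort by grade asc, tiebreak id asc: (50, id=9), (52, id=8), (61, id=4), (67, id=7) …. Take first 1.

AR120 | 50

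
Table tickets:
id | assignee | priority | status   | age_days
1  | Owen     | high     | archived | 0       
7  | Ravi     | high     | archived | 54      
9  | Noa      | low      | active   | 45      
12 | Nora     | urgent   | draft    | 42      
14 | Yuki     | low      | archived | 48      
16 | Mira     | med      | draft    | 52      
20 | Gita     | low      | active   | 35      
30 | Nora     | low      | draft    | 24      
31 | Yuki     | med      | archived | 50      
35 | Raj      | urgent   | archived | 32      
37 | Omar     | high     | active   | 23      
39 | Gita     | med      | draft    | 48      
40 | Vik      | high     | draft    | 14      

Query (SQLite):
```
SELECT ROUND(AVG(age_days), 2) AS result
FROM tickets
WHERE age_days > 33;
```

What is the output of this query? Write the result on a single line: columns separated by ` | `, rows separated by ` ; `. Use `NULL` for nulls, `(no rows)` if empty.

46.75

Rows where age_days > 33 → age_days values: [54, 45, 42, 48, 52, 35, 50, 48].
AVG = 374 / 8 (rounded to 2 dp).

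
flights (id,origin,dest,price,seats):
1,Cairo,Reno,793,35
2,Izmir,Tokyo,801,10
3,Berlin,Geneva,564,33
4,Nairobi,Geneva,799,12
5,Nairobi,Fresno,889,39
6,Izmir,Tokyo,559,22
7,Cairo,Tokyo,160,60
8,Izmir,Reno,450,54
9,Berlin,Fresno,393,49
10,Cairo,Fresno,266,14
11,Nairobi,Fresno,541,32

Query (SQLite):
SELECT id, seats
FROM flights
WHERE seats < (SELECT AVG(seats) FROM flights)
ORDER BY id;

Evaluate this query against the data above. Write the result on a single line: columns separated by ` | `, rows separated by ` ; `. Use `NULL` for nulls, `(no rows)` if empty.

Scalar subquery: AVG(seats) over all flights rows = 32.727273 (≈; comparison uses full precision).
Keep rows where seats < that value.

2 | 10 ; 4 | 12 ; 6 | 22 ; 10 | 14 ; 11 | 32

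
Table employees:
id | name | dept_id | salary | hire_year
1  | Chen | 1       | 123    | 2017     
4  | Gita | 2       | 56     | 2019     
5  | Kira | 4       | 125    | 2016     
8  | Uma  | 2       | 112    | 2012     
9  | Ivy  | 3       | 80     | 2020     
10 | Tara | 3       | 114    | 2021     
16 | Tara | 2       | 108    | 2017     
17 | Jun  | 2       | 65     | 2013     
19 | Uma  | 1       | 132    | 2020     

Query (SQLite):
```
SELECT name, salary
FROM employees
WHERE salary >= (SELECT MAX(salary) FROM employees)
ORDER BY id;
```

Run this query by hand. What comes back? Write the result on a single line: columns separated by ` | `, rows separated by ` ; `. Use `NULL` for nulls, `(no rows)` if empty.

Uma | 132

Scalar subquery: MAX(salary) over all employees rows = 132.
Keep rows where salary >= that value.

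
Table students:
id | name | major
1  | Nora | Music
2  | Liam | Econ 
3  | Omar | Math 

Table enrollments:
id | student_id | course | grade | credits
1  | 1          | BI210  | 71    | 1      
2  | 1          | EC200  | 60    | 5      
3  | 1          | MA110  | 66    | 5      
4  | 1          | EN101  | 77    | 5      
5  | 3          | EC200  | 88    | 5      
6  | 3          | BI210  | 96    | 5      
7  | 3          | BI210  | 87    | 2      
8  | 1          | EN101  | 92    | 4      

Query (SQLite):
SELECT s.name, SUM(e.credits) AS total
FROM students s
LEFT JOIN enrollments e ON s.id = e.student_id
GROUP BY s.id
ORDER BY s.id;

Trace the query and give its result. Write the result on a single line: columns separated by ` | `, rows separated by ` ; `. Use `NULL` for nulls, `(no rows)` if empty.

LEFT JOIN keeps every students row; unmatched ones get NULL for enrollments columns.
Group by students.id and compute SUM(e.credits). SUM over an all-NULL group is NULL.
  1: ids {1, 2, 3, 4, 8} → SUM(e.credits)=20
  2: ids {—} → SUM(e.credits)=NULL
  3: ids {5, 6, 7} → SUM(e.credits)=12

Nora | 20 ; Liam | NULL ; Omar | 12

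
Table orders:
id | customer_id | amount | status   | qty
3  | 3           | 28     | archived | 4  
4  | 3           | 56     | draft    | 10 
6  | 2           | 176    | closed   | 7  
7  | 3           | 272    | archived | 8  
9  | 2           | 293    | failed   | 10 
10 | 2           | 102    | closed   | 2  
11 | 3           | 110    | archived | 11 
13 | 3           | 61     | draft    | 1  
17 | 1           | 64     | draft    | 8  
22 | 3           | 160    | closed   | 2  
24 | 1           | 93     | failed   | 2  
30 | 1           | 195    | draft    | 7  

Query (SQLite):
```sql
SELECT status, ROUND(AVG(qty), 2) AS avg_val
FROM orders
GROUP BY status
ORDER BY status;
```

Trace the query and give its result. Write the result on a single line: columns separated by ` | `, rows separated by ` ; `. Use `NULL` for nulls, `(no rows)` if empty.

archived | 7.67 ; closed | 3.67 ; draft | 6.5 ; failed | 6

Partition orders by status; compute ROUND(AVG(qty), 2) within each group.
  archived: ids {3, 7, 11} → ROUND(AVG(qty), 2)=7.67
  closed: ids {6, 10, 22} → ROUND(AVG(qty), 2)=3.67
  draft: ids {4, 13, 17, 30} → ROUND(AVG(qty), 2)=6.5
  failed: ids {9, 24} → ROUND(AVG(qty), 2)=6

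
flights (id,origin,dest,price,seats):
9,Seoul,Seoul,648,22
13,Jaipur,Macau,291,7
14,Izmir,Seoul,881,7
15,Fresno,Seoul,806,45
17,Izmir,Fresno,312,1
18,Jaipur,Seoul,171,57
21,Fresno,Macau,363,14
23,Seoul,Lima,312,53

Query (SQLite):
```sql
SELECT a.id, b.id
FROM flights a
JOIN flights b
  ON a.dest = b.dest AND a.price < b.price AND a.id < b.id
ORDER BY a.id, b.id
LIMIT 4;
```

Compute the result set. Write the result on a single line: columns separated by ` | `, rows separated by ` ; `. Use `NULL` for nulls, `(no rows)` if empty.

Pairs (a,b) with same dest, a.price < b.price, a.id < b.id.
dest groups: Fresno:{17} Lima:{23} Macau:{13,21} Seoul:{9,14,15,18}
Ordered by (a.id, b.id); first 4.

9 | 14 ; 9 | 15 ; 13 | 21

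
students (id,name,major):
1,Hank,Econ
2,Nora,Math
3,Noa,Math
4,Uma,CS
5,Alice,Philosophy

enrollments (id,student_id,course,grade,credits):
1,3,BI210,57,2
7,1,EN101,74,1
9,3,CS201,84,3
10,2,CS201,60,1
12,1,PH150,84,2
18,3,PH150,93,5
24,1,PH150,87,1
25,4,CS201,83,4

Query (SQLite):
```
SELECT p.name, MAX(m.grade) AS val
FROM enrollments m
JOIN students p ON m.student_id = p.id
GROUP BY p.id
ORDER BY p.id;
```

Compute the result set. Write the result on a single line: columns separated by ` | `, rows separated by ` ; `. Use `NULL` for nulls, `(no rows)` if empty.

Hank | 87 ; Nora | 60 ; Noa | 93 ; Uma | 83

Join each enrollments row to its students via student_id.
Group joined rows by students.id; compute MAX(m.grade) per group.
  1: ids {7, 12, 24} → MAX(m.grade)=87
  2: ids {10} → MAX(m.grade)=60
  3: ids {1, 9, 18} → MAX(m.grade)=93
  4: ids {25} → MAX(m.grade)=83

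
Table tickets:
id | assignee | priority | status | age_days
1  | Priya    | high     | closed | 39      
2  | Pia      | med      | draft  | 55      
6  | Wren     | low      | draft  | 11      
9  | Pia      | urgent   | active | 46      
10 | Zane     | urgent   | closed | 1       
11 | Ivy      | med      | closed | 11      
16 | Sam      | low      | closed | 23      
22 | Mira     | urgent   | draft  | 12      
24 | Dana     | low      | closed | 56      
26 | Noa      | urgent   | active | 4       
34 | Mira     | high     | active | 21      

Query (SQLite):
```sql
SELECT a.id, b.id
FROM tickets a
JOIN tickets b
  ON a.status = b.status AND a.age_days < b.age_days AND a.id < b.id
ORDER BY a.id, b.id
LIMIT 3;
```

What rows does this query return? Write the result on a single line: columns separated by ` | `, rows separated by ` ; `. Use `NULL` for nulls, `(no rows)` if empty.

Pairs (a,b) with same status, a.age_days < b.age_days, a.id < b.id.
status groups: active:{9,26,34} closed:{1,10,11,16,24} draft:{2,6,22}
Ordered by (a.id, b.id); first 3.

1 | 24 ; 6 | 22 ; 10 | 11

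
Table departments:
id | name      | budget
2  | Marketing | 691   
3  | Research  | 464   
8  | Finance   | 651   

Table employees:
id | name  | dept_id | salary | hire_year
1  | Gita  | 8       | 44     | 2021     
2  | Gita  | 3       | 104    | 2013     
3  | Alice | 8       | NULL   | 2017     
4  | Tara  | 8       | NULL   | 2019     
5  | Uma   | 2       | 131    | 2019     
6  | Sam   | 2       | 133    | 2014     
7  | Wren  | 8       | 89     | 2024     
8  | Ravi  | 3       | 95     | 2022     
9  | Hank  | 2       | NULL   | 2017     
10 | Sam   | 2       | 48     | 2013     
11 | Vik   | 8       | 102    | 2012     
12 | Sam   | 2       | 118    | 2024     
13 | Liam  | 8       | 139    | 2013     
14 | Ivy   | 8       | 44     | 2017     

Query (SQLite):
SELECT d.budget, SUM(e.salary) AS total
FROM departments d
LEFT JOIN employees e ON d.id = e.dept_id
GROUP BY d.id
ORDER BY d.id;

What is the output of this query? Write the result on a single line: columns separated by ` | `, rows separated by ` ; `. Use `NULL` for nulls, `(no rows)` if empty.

LEFT JOIN keeps every departments row; unmatched ones get NULL for employees columns.
Group by departments.id and compute SUM(e.salary). SUM over an all-NULL group is NULL.
  2: ids {5, 6, 9, 10, 12} → SUM(e.salary)=430
  3: ids {2, 8} → SUM(e.salary)=199
  8: ids {1, 3, 4, 7, 11, 13, 14} → SUM(e.salary)=418

691 | 430 ; 464 | 199 ; 651 | 418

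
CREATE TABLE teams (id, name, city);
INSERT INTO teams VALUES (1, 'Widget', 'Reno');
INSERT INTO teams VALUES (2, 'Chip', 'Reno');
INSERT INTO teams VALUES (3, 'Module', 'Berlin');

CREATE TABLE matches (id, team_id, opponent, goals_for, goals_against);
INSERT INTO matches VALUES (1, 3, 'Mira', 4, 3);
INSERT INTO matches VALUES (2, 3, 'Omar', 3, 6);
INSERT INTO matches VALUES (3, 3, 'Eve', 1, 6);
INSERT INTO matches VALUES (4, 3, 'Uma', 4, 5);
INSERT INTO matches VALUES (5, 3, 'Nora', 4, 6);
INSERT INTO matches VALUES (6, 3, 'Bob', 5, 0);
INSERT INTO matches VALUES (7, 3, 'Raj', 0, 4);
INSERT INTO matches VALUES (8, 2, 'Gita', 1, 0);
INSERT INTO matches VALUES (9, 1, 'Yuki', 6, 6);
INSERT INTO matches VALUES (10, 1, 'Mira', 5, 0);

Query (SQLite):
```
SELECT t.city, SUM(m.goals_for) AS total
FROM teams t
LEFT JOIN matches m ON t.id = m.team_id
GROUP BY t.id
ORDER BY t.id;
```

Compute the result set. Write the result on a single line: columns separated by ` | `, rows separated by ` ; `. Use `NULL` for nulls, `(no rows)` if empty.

Reno | 11 ; Reno | 1 ; Berlin | 21

LEFT JOIN keeps every teams row; unmatched ones get NULL for matches columns.
Group by teams.id and compute SUM(m.goals_for). SUM over an all-NULL group is NULL.
  1: ids {9, 10} → SUM(m.goals_for)=11
  2: ids {8} → SUM(m.goals_for)=1
  3: ids {1, 2, 3, 4, 5, 6, 7} → SUM(m.goals_for)=21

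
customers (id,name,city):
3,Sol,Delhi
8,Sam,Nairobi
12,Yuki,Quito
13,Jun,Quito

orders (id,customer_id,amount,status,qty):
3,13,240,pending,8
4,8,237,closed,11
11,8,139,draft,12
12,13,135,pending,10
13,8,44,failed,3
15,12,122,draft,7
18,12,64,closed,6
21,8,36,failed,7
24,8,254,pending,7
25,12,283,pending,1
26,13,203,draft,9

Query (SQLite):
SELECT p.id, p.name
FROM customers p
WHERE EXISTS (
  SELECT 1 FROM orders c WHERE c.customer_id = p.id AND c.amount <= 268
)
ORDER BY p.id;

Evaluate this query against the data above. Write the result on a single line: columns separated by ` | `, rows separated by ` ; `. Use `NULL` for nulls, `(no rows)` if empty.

8 | Sam ; 12 | Yuki ; 13 | Jun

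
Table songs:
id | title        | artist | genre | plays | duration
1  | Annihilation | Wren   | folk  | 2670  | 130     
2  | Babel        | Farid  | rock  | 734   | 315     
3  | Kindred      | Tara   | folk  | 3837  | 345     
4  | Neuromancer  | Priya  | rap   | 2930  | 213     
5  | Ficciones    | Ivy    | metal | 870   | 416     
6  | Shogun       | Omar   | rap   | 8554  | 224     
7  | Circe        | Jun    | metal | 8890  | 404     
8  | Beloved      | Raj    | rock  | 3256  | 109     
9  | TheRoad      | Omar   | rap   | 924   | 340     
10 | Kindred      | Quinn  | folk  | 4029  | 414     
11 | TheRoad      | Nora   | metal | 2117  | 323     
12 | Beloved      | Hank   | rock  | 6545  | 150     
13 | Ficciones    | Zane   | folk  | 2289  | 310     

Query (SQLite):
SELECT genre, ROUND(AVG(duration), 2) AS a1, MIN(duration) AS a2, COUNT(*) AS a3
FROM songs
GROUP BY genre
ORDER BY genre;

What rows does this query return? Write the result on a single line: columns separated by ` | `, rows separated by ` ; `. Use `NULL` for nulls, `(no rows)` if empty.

Group songs by genre.
Per group compute: ROUND(AVG(duration), 2), MIN(duration), COUNT(*).
  folk: ids {1, 3, 10, 13} → ROUND(AVG(duration), 2)=299.75, MIN(duration)=130, COUNT(*)=4
  metal: ids {5, 7, 11} → ROUND(AVG(duration), 2)=381, MIN(duration)=323, COUNT(*)=3
  rap: ids {4, 6, 9} → ROUND(AVG(duration), 2)=259, MIN(duration)=213, COUNT(*)=3
  rock: ids {2, 8, 12} → ROUND(AVG(duration), 2)=191.33, MIN(duration)=109, COUNT(*)=3

folk | 299.75 | 130 | 4 ; metal | 381 | 323 | 3 ; rap | 259 | 213 | 3 ; rock | 191.33 | 109 | 3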